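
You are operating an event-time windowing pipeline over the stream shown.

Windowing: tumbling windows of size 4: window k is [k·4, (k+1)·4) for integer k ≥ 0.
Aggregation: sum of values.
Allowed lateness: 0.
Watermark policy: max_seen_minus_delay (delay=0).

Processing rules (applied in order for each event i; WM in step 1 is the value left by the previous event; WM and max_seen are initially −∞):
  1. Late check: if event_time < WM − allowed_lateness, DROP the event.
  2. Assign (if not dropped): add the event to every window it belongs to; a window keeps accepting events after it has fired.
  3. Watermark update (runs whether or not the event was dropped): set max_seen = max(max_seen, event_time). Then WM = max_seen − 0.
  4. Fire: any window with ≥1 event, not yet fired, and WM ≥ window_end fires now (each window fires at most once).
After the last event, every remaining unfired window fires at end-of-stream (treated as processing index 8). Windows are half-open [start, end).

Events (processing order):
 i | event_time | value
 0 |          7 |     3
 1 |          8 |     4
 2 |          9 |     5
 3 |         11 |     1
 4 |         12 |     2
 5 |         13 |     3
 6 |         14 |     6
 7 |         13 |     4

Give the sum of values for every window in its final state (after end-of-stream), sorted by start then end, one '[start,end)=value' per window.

i=0 t=7 v=3: → [4,8); WM=7
i=1 t=8 v=4: → [8,12); WM=8; [4,8) fires=3
i=2 t=9 v=5: → [8,12); WM=9
i=3 t=11 v=1: → [8,12); WM=11
i=4 t=12 v=2: → [12,16); WM=12; [8,12) fires=10
i=5 t=13 v=3: → [12,16); WM=13
i=6 t=14 v=6: → [12,16); WM=14
i=7 t=13 v=4: DROP (t<14-0); WM=14

[4,8)=3 [8,12)=10 [12,16)=11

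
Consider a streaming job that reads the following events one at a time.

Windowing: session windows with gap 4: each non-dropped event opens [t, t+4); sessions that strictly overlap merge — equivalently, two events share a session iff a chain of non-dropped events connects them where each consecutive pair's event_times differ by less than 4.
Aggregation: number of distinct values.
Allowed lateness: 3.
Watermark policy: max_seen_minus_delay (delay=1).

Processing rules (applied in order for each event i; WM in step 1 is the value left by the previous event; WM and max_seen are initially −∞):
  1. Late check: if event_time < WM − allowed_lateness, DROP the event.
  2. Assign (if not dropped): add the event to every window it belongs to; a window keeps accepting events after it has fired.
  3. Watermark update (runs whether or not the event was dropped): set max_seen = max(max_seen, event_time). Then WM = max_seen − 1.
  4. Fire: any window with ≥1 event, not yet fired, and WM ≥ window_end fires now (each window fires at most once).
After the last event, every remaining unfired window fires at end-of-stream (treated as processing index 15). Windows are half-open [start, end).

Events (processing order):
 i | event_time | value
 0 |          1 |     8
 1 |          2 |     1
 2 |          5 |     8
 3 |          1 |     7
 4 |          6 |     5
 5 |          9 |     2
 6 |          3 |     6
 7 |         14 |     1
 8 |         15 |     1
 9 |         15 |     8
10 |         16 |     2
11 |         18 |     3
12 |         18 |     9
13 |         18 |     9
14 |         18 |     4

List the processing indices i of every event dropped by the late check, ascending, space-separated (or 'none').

i=0 t=1 v=8: → [1,5); WM=0
i=1 t=2 v=1: → [1,6); WM=1
i=2 t=5 v=8: → [1,9); WM=4
i=3 t=1 v=7: → [1,9); WM=4
i=4 t=6 v=5: → [1,10); WM=5
i=5 t=9 v=2: → [1,13); WM=8
i=6 t=3 v=6: DROP (t<8-3); WM=8
i=7 t=14 v=1: → [14,18); WM=13
i=8 t=15 v=1: → [14,19); WM=14
i=9 t=15 v=8: → [14,19); WM=14
i=10 t=16 v=2: → [14,20); WM=15
i=11 t=18 v=3: → [14,22); WM=17
i=12 t=18 v=9: → [14,22); WM=17
i=13 t=18 v=9: → [14,22); WM=17
i=14 t=18 v=4: → [14,22); WM=17

6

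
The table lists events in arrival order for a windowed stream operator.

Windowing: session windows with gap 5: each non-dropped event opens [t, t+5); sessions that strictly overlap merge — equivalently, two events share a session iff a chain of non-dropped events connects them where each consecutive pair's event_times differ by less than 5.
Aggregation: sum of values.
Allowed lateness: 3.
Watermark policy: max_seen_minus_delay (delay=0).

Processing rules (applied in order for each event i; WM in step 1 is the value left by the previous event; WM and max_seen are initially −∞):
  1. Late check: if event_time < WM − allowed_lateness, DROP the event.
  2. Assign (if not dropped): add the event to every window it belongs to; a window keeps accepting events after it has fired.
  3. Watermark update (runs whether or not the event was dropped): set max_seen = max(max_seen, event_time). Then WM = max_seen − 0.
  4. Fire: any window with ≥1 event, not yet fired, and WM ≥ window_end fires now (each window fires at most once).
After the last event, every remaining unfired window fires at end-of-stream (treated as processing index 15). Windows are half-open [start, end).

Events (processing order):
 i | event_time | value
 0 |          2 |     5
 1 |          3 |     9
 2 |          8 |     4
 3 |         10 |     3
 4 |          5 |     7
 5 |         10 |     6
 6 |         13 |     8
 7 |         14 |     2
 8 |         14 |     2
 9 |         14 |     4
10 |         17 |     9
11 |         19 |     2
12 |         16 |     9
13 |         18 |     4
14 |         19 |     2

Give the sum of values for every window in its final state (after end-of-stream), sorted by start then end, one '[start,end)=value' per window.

i=0 t=2 v=5: → [2,7); WM=2
i=1 t=3 v=9: → [2,8); WM=3
i=2 t=8 v=4: → [8,13); WM=8
i=3 t=10 v=3: → [8,15); WM=10
i=4 t=5 v=7: DROP (t<10-3); WM=10
i=5 t=10 v=6: → [8,15); WM=10
i=6 t=13 v=8: → [8,18); WM=13
i=7 t=14 v=2: → [8,19); WM=14
i=8 t=14 v=2: → [8,19); WM=14
i=9 t=14 v=4: → [8,19); WM=14
i=10 t=17 v=9: → [8,22); WM=17
i=11 t=19 v=2: → [8,24); WM=19
i=12 t=16 v=9: → [8,24); WM=19
i=13 t=18 v=4: → [8,24); WM=19
i=14 t=19 v=2: → [8,24); WM=19

[2,8)=14 [8,24)=55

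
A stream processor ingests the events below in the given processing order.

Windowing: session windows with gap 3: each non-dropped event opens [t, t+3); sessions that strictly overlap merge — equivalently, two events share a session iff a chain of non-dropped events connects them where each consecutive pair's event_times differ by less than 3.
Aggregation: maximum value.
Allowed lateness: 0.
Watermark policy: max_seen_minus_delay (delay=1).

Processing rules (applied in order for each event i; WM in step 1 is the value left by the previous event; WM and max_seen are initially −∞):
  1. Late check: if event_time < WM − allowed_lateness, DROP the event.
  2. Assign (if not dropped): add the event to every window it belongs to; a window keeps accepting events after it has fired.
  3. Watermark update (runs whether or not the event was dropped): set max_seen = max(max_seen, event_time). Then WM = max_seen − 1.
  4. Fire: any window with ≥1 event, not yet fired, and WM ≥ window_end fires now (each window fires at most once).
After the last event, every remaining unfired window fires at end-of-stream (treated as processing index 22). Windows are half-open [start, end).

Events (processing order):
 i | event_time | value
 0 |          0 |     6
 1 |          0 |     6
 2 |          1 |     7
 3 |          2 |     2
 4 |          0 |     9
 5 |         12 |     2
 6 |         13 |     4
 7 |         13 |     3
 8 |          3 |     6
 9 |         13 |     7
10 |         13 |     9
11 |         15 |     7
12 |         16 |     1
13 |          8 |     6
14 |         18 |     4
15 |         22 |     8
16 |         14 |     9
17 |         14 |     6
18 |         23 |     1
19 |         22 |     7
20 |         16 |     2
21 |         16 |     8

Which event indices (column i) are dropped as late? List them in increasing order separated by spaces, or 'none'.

4 8 13 16 17 20 21

i=0 t=0 v=6: → [0,3); WM=-1
i=1 t=0 v=6: → [0,3); WM=-1
i=2 t=1 v=7: → [0,4); WM=0
i=3 t=2 v=2: → [0,5); WM=1
i=4 t=0 v=9: DROP (t<1-0); WM=1
i=5 t=12 v=2: → [12,15); WM=11
i=6 t=13 v=4: → [12,16); WM=12
i=7 t=13 v=3: → [12,16); WM=12
i=8 t=3 v=6: DROP (t<12-0); WM=12
i=9 t=13 v=7: → [12,16); WM=12
i=10 t=13 v=9: → [12,16); WM=12
i=11 t=15 v=7: → [12,18); WM=14
i=12 t=16 v=1: → [12,19); WM=15
i=13 t=8 v=6: DROP (t<15-0); WM=15
i=14 t=18 v=4: → [12,21); WM=17
i=15 t=22 v=8: → [22,25); WM=21
i=16 t=14 v=9: DROP (t<21-0); WM=21
i=17 t=14 v=6: DROP (t<21-0); WM=21
i=18 t=23 v=1: → [22,26); WM=22
i=19 t=22 v=7: → [22,26); WM=22
i=20 t=16 v=2: DROP (t<22-0); WM=22
i=21 t=16 v=8: DROP (t<22-0); WM=22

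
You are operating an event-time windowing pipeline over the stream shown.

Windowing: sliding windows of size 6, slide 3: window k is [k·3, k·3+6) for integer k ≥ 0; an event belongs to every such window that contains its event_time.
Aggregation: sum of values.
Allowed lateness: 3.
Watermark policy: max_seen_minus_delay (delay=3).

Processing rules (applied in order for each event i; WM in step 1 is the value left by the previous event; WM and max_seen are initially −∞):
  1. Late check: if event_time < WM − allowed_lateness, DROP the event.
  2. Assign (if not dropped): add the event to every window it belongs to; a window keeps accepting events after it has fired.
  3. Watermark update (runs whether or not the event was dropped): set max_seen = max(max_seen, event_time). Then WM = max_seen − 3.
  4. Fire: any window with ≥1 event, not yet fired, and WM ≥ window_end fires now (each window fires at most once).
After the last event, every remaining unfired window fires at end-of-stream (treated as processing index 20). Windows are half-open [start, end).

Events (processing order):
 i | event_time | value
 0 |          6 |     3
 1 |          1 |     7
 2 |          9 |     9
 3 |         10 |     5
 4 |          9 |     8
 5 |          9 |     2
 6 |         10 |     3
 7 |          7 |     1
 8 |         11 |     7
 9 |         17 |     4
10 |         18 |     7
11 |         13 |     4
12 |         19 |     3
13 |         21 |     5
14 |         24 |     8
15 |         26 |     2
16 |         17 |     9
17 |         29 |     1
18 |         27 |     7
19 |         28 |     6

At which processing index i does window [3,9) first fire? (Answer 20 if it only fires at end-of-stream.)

i=0 t=6 v=3: → [6,12),[3,9); WM=3
i=1 t=1 v=7: → [0,6); WM=3
i=2 t=9 v=9: → [9,15),[6,12); WM=6; [0,6) fires=7
i=3 t=10 v=5: → [9,15),[6,12); WM=7
i=4 t=9 v=8: → [9,15),[6,12); WM=7
i=5 t=9 v=2: → [9,15),[6,12); WM=7
i=6 t=10 v=3: → [9,15),[6,12); WM=7
i=7 t=7 v=1: → [6,12),[3,9); WM=7
i=8 t=11 v=7: → [9,15),[6,12); WM=8
i=9 t=17 v=4: → [15,21),[12,18); WM=14; [3,9) fires=4 [6,12) fires=38
i=10 t=18 v=7: → [18,24),[15,21); WM=15; [9,15) fires=34
i=11 t=13 v=4: → [12,18),[9,15); WM=15
i=12 t=19 v=3: → [18,24),[15,21); WM=16
i=13 t=21 v=5: → [21,27),[18,24); WM=18; [12,18) fires=8
i=14 t=24 v=8: → [24,30),[21,27); WM=21; [15,21) fires=14
i=15 t=26 v=2: → [24,30),[21,27); WM=23
i=16 t=17 v=9: DROP (t<23-3); WM=23
i=17 t=29 v=1: → [27,33),[24,30); WM=26; [18,24) fires=15
i=18 t=27 v=7: → [27,33),[24,30); WM=26
i=19 t=28 v=6: → [27,33),[24,30); WM=26

9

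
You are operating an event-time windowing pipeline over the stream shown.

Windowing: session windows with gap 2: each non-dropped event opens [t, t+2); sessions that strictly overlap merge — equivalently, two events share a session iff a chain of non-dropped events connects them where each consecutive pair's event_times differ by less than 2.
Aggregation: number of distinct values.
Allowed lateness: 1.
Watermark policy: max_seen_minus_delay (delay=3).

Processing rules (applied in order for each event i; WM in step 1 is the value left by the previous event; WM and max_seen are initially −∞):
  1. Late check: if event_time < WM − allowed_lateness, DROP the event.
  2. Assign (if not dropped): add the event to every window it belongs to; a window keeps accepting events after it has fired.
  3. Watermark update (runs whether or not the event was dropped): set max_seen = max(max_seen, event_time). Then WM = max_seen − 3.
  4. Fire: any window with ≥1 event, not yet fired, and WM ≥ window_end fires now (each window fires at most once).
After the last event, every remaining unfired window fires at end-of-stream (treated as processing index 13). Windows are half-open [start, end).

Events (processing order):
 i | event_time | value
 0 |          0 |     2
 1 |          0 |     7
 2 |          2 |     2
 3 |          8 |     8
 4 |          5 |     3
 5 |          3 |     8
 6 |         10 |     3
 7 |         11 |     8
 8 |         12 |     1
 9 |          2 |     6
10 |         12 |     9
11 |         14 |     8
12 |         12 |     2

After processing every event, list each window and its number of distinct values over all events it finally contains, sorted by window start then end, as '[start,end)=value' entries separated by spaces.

[0,2)=2 [2,4)=1 [5,7)=1 [8,10)=1 [10,14)=5 [14,16)=1

i=0 t=0 v=2: → [0,2); WM=-3
i=1 t=0 v=7: → [0,2); WM=-3
i=2 t=2 v=2: → [2,4); WM=-1
i=3 t=8 v=8: → [8,10); WM=5
i=4 t=5 v=3: → [5,7); WM=5
i=5 t=3 v=8: DROP (t<5-1); WM=5
i=6 t=10 v=3: → [10,12); WM=7
i=7 t=11 v=8: → [10,13); WM=8
i=8 t=12 v=1: → [10,14); WM=9
i=9 t=2 v=6: DROP (t<9-1); WM=9
i=10 t=12 v=9: → [10,14); WM=9
i=11 t=14 v=8: → [14,16); WM=11
i=12 t=12 v=2: → [10,14); WM=11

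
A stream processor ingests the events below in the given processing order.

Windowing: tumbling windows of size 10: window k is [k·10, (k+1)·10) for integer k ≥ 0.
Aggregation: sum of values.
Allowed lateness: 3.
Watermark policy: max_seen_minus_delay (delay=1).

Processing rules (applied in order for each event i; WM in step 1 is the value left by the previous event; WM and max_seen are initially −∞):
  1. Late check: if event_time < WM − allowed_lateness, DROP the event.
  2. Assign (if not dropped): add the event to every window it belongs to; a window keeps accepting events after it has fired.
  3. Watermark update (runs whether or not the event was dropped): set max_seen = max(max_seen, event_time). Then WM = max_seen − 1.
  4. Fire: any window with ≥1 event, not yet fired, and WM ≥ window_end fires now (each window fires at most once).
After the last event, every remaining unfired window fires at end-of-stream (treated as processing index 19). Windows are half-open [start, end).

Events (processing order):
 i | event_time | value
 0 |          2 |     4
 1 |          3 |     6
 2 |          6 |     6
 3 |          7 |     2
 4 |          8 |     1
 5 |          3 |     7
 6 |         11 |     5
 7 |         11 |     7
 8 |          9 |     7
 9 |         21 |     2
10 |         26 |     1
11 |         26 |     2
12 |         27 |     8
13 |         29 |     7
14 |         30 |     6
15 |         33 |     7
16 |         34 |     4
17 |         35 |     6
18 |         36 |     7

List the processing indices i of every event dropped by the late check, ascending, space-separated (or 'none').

i=0 t=2 v=4: → [0,10); WM=1
i=1 t=3 v=6: → [0,10); WM=2
i=2 t=6 v=6: → [0,10); WM=5
i=3 t=7 v=2: → [0,10); WM=6
i=4 t=8 v=1: → [0,10); WM=7
i=5 t=3 v=7: DROP (t<7-3); WM=7
i=6 t=11 v=5: → [10,20); WM=10; [0,10) fires=19
i=7 t=11 v=7: → [10,20); WM=10
i=8 t=9 v=7: → [0,10); WM=10
i=9 t=21 v=2: → [20,30); WM=20; [10,20) fires=12
i=10 t=26 v=1: → [20,30); WM=25
i=11 t=26 v=2: → [20,30); WM=25
i=12 t=27 v=8: → [20,30); WM=26
i=13 t=29 v=7: → [20,30); WM=28
i=14 t=30 v=6: → [30,40); WM=29
i=15 t=33 v=7: → [30,40); WM=32; [20,30) fires=20
i=16 t=34 v=4: → [30,40); WM=33
i=17 t=35 v=6: → [30,40); WM=34
i=18 t=36 v=7: → [30,40); WM=35

5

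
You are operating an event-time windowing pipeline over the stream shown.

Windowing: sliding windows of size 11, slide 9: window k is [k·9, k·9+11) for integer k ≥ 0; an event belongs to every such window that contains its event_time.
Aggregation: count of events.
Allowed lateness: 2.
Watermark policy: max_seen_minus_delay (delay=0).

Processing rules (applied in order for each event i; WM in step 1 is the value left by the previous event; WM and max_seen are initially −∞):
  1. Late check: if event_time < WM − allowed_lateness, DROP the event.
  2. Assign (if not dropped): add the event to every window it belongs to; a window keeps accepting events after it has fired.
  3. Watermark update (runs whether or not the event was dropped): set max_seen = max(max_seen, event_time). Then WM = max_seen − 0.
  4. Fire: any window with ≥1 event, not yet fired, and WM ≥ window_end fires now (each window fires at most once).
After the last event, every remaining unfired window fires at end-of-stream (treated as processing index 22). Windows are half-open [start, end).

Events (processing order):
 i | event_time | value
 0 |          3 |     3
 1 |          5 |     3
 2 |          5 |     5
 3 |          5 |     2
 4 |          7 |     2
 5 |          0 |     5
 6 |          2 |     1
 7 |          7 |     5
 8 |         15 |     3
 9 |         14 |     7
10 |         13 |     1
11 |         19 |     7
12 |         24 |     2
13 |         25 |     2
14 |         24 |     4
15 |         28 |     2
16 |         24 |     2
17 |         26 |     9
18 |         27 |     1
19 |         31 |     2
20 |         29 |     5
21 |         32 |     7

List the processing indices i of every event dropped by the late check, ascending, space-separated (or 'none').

5 6 16

i=0 t=3 v=3: → [0,11); WM=3
i=1 t=5 v=3: → [0,11); WM=5
i=2 t=5 v=5: → [0,11); WM=5
i=3 t=5 v=2: → [0,11); WM=5
i=4 t=7 v=2: → [0,11); WM=7
i=5 t=0 v=5: DROP (t<7-2); WM=7
i=6 t=2 v=1: DROP (t<7-2); WM=7
i=7 t=7 v=5: → [0,11); WM=7
i=8 t=15 v=3: → [9,20); WM=15; [0,11) fires=6
i=9 t=14 v=7: → [9,20); WM=15
i=10 t=13 v=1: → [9,20); WM=15
i=11 t=19 v=7: → [18,29),[9,20); WM=19
i=12 t=24 v=2: → [18,29); WM=24; [9,20) fires=4
i=13 t=25 v=2: → [18,29); WM=25
i=14 t=24 v=4: → [18,29); WM=25
i=15 t=28 v=2: → [27,38),[18,29); WM=28
i=16 t=24 v=2: DROP (t<28-2); WM=28
i=17 t=26 v=9: → [18,29); WM=28
i=18 t=27 v=1: → [27,38),[18,29); WM=28
i=19 t=31 v=2: → [27,38); WM=31; [18,29) fires=7
i=20 t=29 v=5: → [27,38); WM=31
i=21 t=32 v=7: → [27,38); WM=32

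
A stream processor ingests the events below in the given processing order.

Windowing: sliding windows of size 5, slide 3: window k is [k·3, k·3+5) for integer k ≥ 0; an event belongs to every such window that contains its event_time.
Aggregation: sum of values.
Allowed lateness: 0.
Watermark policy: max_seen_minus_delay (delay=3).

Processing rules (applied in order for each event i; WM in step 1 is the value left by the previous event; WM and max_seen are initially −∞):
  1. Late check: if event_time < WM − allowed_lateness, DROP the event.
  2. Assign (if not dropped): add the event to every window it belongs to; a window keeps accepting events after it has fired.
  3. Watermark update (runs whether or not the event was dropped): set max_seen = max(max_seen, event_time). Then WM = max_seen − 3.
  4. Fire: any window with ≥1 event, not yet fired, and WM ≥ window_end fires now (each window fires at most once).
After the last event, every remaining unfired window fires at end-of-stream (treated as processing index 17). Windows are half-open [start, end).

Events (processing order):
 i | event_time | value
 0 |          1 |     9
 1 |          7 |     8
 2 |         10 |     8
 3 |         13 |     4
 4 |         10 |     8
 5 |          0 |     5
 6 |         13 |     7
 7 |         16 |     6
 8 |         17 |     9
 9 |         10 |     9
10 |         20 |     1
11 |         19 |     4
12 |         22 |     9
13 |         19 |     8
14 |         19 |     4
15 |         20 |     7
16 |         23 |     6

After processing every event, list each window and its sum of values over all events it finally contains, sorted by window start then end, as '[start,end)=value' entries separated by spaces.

i=0 t=1 v=9: → [0,5); WM=-2
i=1 t=7 v=8: → [6,11),[3,8); WM=4
i=2 t=10 v=8: → [9,14),[6,11); WM=7; [0,5) fires=9
i=3 t=13 v=4: → [12,17),[9,14); WM=10; [3,8) fires=8
i=4 t=10 v=8: → [9,14),[6,11); WM=10
i=5 t=0 v=5: DROP (t<10-0); WM=10
i=6 t=13 v=7: → [12,17),[9,14); WM=10
i=7 t=16 v=6: → [15,20),[12,17); WM=13; [6,11) fires=24
i=8 t=17 v=9: → [15,20); WM=14; [9,14) fires=27
i=9 t=10 v=9: DROP (t<14-0); WM=14
i=10 t=20 v=1: → [18,23); WM=17; [12,17) fires=17
i=11 t=19 v=4: → [18,23),[15,20); WM=17
i=12 t=22 v=9: → [21,26),[18,23); WM=19
i=13 t=19 v=8: → [18,23),[15,20); WM=19
i=14 t=19 v=4: → [18,23),[15,20); WM=19
i=15 t=20 v=7: → [18,23); WM=19
i=16 t=23 v=6: → [21,26); WM=20; [15,20) fires=31

[0,5)=9 [3,8)=8 [6,11)=24 [9,14)=27 [12,17)=17 [15,20)=31 [18,23)=33 [21,26)=15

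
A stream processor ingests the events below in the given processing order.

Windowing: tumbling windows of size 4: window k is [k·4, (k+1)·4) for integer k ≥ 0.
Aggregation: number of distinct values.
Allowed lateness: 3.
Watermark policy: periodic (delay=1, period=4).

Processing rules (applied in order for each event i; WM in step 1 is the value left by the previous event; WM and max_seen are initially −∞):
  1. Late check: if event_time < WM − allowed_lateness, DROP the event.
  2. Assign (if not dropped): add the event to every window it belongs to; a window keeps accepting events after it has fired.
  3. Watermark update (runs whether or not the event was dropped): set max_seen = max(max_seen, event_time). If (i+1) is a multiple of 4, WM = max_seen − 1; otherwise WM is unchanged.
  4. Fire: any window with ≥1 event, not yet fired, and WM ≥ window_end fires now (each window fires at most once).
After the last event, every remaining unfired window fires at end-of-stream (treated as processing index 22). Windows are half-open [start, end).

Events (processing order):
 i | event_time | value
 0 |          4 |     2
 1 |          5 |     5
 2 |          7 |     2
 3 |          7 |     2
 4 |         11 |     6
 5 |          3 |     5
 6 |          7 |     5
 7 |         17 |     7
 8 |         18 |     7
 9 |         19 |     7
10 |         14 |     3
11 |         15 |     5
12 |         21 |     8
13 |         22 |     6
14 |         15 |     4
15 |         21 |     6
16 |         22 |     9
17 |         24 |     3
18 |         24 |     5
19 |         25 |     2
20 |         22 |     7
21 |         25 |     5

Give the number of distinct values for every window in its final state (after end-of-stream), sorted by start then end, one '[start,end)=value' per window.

[0,4)=1 [4,8)=2 [8,12)=1 [12,16)=3 [16,20)=1 [20,24)=4 [24,28)=3

i=0 t=4 v=2: → [4,8); WM=−∞
i=1 t=5 v=5: → [4,8); WM=−∞
i=2 t=7 v=2: → [4,8); WM=−∞
i=3 t=7 v=2: → [4,8); WM=6
i=4 t=11 v=6: → [8,12); WM=6
i=5 t=3 v=5: → [0,4); WM=6; [0,4) fires=1
i=6 t=7 v=5: → [4,8); WM=6
i=7 t=17 v=7: → [16,20); WM=16; [4,8) fires=2 [8,12) fires=1
i=8 t=18 v=7: → [16,20); WM=16
i=9 t=19 v=7: → [16,20); WM=16
i=10 t=14 v=3: → [12,16); WM=16; [12,16) fires=1
i=11 t=15 v=5: → [12,16); WM=18
i=12 t=21 v=8: → [20,24); WM=18
i=13 t=22 v=6: → [20,24); WM=18
i=14 t=15 v=4: → [12,16); WM=18
i=15 t=21 v=6: → [20,24); WM=21; [16,20) fires=1
i=16 t=22 v=9: → [20,24); WM=21
i=17 t=24 v=3: → [24,28); WM=21
i=18 t=24 v=5: → [24,28); WM=21
i=19 t=25 v=2: → [24,28); WM=24; [20,24) fires=3
i=20 t=22 v=7: → [20,24); WM=24
i=21 t=25 v=5: → [24,28); WM=24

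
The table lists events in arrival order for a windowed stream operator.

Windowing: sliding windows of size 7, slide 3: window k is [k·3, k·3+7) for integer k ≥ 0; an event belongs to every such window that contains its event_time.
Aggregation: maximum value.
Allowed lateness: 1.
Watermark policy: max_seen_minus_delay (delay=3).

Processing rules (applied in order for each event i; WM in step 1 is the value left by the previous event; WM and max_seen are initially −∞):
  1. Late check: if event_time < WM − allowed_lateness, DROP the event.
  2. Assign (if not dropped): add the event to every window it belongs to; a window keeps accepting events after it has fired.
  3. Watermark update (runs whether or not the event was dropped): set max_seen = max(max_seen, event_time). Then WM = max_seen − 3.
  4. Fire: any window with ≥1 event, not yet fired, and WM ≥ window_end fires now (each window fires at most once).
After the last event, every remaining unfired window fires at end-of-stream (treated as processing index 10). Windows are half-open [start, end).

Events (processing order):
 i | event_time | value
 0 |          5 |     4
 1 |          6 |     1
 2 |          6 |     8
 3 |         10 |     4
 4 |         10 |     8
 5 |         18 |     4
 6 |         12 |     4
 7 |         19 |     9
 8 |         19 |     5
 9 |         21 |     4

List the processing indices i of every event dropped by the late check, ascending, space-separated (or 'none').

i=0 t=5 v=4: → [3,10),[0,7); WM=2
i=1 t=6 v=1: → [6,13),[3,10),[0,7); WM=3
i=2 t=6 v=8: → [6,13),[3,10),[0,7); WM=3
i=3 t=10 v=4: → [9,16),[6,13); WM=7; [0,7) fires=8
i=4 t=10 v=8: → [9,16),[6,13); WM=7
i=5 t=18 v=4: → [18,25),[15,22),[12,19); WM=15; [3,10) fires=8 [6,13) fires=8
i=6 t=12 v=4: DROP (t<15-1); WM=15
i=7 t=19 v=9: → [18,25),[15,22); WM=16; [9,16) fires=8
i=8 t=19 v=5: → [18,25),[15,22); WM=16
i=9 t=21 v=4: → [21,28),[18,25),[15,22); WM=18

6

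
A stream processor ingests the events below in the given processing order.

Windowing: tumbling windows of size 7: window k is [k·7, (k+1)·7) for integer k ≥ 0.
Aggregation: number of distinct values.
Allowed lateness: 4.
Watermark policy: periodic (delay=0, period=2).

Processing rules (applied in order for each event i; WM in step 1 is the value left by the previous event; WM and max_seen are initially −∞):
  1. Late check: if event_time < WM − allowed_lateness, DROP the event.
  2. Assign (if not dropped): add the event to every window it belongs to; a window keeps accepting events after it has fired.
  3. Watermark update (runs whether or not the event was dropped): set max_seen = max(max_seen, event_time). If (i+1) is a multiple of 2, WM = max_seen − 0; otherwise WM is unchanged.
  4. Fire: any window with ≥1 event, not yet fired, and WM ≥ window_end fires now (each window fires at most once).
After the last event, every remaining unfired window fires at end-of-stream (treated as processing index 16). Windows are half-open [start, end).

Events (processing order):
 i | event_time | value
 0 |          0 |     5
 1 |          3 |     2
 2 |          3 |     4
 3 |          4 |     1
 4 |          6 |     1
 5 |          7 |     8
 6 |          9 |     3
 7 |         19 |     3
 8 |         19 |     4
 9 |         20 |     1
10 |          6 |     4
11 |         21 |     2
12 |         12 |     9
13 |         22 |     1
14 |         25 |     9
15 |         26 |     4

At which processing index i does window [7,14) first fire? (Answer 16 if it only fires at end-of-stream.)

i=0 t=0 v=5: → [0,7); WM=−∞
i=1 t=3 v=2: → [0,7); WM=3
i=2 t=3 v=4: → [0,7); WM=3
i=3 t=4 v=1: → [0,7); WM=4
i=4 t=6 v=1: → [0,7); WM=4
i=5 t=7 v=8: → [7,14); WM=7; [0,7) fires=4
i=6 t=9 v=3: → [7,14); WM=7
i=7 t=19 v=3: → [14,21); WM=19; [7,14) fires=2
i=8 t=19 v=4: → [14,21); WM=19
i=9 t=20 v=1: → [14,21); WM=20
i=10 t=6 v=4: DROP (t<20-4); WM=20
i=11 t=21 v=2: → [21,28); WM=21; [14,21) fires=3
i=12 t=12 v=9: DROP (t<21-4); WM=21
i=13 t=22 v=1: → [21,28); WM=22
i=14 t=25 v=9: → [21,28); WM=22
i=15 t=26 v=4: → [21,28); WM=26

7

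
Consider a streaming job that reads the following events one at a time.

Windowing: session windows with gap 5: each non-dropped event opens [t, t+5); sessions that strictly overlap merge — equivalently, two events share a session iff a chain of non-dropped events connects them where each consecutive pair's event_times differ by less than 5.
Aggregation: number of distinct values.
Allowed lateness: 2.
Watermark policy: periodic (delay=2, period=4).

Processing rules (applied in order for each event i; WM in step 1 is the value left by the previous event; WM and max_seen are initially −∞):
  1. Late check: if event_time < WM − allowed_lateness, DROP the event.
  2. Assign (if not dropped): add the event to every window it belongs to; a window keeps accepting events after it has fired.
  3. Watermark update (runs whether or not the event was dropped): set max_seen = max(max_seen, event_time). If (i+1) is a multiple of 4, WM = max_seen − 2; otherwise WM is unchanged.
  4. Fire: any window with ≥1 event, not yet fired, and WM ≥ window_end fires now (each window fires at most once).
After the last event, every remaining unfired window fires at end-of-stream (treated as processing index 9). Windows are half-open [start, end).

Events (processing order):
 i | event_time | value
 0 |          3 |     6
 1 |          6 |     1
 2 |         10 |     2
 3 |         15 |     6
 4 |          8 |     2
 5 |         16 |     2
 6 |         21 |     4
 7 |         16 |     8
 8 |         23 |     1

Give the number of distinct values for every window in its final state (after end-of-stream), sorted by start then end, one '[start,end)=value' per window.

i=0 t=3 v=6: → [3,8); WM=−∞
i=1 t=6 v=1: → [3,11); WM=−∞
i=2 t=10 v=2: → [3,15); WM=−∞
i=3 t=15 v=6: → [15,20); WM=13
i=4 t=8 v=2: DROP (t<13-2); WM=13
i=5 t=16 v=2: → [15,21); WM=13
i=6 t=21 v=4: → [21,26); WM=13
i=7 t=16 v=8: → [15,21); WM=19
i=8 t=23 v=1: → [21,28); WM=19

[3,15)=3 [15,21)=3 [21,28)=2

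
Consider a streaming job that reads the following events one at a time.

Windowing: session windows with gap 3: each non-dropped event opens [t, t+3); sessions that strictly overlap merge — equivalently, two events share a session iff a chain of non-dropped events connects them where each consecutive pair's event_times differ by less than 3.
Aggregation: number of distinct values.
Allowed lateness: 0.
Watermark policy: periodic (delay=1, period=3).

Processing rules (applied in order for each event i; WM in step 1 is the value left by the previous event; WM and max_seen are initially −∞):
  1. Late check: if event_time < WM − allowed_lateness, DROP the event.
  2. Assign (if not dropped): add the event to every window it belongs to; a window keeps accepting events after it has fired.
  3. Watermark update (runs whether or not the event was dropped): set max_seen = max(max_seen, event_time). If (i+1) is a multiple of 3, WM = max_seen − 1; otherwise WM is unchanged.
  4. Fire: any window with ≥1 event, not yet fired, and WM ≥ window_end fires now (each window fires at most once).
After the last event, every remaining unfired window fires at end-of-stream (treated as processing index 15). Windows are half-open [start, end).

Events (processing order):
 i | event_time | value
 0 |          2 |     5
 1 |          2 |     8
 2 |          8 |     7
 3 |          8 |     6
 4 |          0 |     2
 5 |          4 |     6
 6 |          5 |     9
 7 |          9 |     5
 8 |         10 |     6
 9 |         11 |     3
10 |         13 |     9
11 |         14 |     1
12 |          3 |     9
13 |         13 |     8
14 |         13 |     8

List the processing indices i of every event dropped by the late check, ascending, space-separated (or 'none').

i=0 t=2 v=5: → [2,5); WM=−∞
i=1 t=2 v=8: → [2,5); WM=−∞
i=2 t=8 v=7: → [8,11); WM=7
i=3 t=8 v=6: → [8,11); WM=7
i=4 t=0 v=2: DROP (t<7-0); WM=7
i=5 t=4 v=6: DROP (t<7-0); WM=7
i=6 t=5 v=9: DROP (t<7-0); WM=7
i=7 t=9 v=5: → [8,12); WM=7
i=8 t=10 v=6: → [8,13); WM=9
i=9 t=11 v=3: → [8,14); WM=9
i=10 t=13 v=9: → [8,16); WM=9
i=11 t=14 v=1: → [8,17); WM=13
i=12 t=3 v=9: DROP (t<13-0); WM=13
i=13 t=13 v=8: → [8,17); WM=13
i=14 t=13 v=8: → [8,17); WM=13

4 5 6 12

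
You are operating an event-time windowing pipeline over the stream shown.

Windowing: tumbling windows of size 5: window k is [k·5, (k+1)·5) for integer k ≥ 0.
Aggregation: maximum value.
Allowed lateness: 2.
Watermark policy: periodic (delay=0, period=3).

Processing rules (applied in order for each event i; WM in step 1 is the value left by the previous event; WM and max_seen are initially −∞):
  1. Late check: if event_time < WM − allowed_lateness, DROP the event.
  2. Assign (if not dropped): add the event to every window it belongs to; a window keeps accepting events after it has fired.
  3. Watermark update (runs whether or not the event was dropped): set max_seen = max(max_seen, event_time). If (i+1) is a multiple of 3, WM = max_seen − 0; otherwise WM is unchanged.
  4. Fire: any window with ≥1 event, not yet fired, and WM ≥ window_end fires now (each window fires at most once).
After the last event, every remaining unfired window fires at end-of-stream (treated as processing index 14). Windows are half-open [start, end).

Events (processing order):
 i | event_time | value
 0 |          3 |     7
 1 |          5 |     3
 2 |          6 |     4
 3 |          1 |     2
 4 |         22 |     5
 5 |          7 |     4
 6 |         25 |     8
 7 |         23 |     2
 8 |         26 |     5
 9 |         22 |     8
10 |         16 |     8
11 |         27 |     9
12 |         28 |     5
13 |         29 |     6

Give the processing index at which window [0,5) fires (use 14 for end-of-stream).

2

i=0 t=3 v=7: → [0,5); WM=−∞
i=1 t=5 v=3: → [5,10); WM=−∞
i=2 t=6 v=4: → [5,10); WM=6; [0,5) fires=7
i=3 t=1 v=2: DROP (t<6-2); WM=6
i=4 t=22 v=5: → [20,25); WM=6
i=5 t=7 v=4: → [5,10); WM=22; [5,10) fires=4
i=6 t=25 v=8: → [25,30); WM=22
i=7 t=23 v=2: → [20,25); WM=22
i=8 t=26 v=5: → [25,30); WM=26; [20,25) fires=5
i=9 t=22 v=8: DROP (t<26-2); WM=26
i=10 t=16 v=8: DROP (t<26-2); WM=26
i=11 t=27 v=9: → [25,30); WM=27
i=12 t=28 v=5: → [25,30); WM=27
i=13 t=29 v=6: → [25,30); WM=27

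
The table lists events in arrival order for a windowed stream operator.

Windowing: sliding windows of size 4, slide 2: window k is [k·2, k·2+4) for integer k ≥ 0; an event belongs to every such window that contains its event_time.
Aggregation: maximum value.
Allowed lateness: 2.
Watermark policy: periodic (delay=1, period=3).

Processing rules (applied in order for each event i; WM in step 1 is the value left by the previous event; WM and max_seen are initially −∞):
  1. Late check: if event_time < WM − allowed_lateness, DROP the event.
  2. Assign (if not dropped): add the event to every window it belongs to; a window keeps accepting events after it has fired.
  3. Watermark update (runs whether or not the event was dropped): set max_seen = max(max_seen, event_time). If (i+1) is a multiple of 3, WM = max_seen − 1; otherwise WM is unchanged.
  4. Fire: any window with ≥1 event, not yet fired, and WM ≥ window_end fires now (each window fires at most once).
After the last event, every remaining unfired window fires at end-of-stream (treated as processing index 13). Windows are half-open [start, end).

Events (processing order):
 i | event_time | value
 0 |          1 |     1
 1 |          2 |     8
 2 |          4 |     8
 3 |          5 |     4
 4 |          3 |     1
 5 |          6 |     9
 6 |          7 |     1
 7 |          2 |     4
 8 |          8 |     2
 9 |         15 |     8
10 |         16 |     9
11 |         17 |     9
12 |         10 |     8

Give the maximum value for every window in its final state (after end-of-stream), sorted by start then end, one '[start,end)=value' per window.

[0,4)=8 [2,6)=8 [4,8)=9 [6,10)=9 [8,12)=2 [12,16)=8 [14,18)=9 [16,20)=9

i=0 t=1 v=1: → [0,4); WM=−∞
i=1 t=2 v=8: → [2,6),[0,4); WM=−∞
i=2 t=4 v=8: → [4,8),[2,6); WM=3
i=3 t=5 v=4: → [4,8),[2,6); WM=3
i=4 t=3 v=1: → [2,6),[0,4); WM=3
i=5 t=6 v=9: → [6,10),[4,8); WM=5; [0,4) fires=8
i=6 t=7 v=1: → [6,10),[4,8); WM=5
i=7 t=2 v=4: DROP (t<5-2); WM=5
i=8 t=8 v=2: → [8,12),[6,10); WM=7; [2,6) fires=8
i=9 t=15 v=8: → [14,18),[12,16); WM=7
i=10 t=16 v=9: → [16,20),[14,18); WM=7
i=11 t=17 v=9: → [16,20),[14,18); WM=16; [4,8) fires=9 [6,10) fires=9 [8,12) fires=2 [12,16) fires=8
i=12 t=10 v=8: DROP (t<16-2); WM=16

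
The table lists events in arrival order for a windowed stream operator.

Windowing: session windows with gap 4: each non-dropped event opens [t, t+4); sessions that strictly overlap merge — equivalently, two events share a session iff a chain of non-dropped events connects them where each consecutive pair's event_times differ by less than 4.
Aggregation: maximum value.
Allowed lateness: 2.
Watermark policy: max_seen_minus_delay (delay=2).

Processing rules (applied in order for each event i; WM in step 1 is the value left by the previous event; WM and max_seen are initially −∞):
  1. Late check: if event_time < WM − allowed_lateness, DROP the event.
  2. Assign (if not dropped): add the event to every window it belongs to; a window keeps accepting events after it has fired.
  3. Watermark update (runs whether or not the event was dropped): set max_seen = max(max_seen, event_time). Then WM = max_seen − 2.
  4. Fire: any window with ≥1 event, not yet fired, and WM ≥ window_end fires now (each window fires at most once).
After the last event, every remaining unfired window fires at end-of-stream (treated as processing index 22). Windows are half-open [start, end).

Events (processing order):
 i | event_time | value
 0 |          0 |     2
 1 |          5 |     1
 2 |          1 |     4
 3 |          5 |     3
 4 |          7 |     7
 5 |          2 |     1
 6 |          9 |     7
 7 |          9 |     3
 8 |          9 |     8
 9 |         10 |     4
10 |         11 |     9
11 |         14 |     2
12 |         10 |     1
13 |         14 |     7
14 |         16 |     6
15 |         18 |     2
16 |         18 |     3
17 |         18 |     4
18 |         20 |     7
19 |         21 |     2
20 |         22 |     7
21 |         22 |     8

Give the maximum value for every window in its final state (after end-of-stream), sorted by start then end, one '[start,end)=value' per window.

[0,5)=4 [5,26)=9

i=0 t=0 v=2: → [0,4); WM=-2
i=1 t=5 v=1: → [5,9); WM=3
i=2 t=1 v=4: → [0,5); WM=3
i=3 t=5 v=3: → [5,9); WM=3
i=4 t=7 v=7: → [5,11); WM=5
i=5 t=2 v=1: DROP (t<5-2); WM=5
i=6 t=9 v=7: → [5,13); WM=7
i=7 t=9 v=3: → [5,13); WM=7
i=8 t=9 v=8: → [5,13); WM=7
i=9 t=10 v=4: → [5,14); WM=8
i=10 t=11 v=9: → [5,15); WM=9
i=11 t=14 v=2: → [5,18); WM=12
i=12 t=10 v=1: → [5,18); WM=12
i=13 t=14 v=7: → [5,18); WM=12
i=14 t=16 v=6: → [5,20); WM=14
i=15 t=18 v=2: → [5,22); WM=16
i=16 t=18 v=3: → [5,22); WM=16
i=17 t=18 v=4: → [5,22); WM=16
i=18 t=20 v=7: → [5,24); WM=18
i=19 t=21 v=2: → [5,25); WM=19
i=20 t=22 v=7: → [5,26); WM=20
i=21 t=22 v=8: → [5,26); WM=20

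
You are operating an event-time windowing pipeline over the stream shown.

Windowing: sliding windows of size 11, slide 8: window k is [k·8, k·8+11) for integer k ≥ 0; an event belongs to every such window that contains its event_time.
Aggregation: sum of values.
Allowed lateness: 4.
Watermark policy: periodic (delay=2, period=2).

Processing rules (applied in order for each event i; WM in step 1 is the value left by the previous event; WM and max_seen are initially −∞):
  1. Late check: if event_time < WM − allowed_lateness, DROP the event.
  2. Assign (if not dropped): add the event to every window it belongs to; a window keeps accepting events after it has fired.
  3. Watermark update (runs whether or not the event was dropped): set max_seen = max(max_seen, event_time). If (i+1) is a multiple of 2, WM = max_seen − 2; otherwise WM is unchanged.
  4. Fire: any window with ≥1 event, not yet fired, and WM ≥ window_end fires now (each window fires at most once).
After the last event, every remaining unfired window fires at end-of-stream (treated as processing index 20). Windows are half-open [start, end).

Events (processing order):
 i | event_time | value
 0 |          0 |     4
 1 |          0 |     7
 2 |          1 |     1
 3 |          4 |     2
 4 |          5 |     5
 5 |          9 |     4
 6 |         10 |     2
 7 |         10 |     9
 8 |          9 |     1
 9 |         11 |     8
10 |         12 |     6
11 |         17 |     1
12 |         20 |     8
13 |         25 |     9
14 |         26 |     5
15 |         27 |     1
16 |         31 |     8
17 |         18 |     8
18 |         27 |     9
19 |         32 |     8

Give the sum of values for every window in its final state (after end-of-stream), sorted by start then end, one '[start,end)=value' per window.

i=0 t=0 v=4: → [0,11); WM=−∞
i=1 t=0 v=7: → [0,11); WM=-2
i=2 t=1 v=1: → [0,11); WM=-2
i=3 t=4 v=2: → [0,11); WM=2
i=4 t=5 v=5: → [0,11); WM=2
i=5 t=9 v=4: → [8,19),[0,11); WM=7
i=6 t=10 v=2: → [8,19),[0,11); WM=7
i=7 t=10 v=9: → [8,19),[0,11); WM=8
i=8 t=9 v=1: → [8,19),[0,11); WM=8
i=9 t=11 v=8: → [8,19); WM=9
i=10 t=12 v=6: → [8,19); WM=9
i=11 t=17 v=1: → [16,27),[8,19); WM=15; [0,11) fires=35
i=12 t=20 v=8: → [16,27); WM=15
i=13 t=25 v=9: → [24,35),[16,27); WM=23; [8,19) fires=31
i=14 t=26 v=5: → [24,35),[16,27); WM=23
i=15 t=27 v=1: → [24,35); WM=25
i=16 t=31 v=8: → [24,35); WM=25
i=17 t=18 v=8: DROP (t<25-4); WM=29; [16,27) fires=23
i=18 t=27 v=9: → [24,35); WM=29
i=19 t=32 v=8: → [32,43),[24,35); WM=30

[0,11)=35 [8,19)=31 [16,27)=23 [24,35)=40 [32,43)=8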